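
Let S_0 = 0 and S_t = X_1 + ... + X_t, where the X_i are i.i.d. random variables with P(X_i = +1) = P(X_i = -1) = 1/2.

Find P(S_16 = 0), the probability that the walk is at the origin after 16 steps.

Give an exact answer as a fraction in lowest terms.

To return to 0 after 16 steps: need exactly 8 steps of +1 and 8 of -1.
Favorable paths: C(16,8) = 12870
Total paths: 2^16 = 65536
P = 12870/65536 = 6435/32768

Answer: 6435/32768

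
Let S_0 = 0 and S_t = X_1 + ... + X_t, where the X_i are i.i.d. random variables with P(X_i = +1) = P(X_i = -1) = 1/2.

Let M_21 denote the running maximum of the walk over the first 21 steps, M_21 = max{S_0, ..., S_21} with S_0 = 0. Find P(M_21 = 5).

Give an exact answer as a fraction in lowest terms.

Let M_21 = max(S_0,...,S_21). Use the reflection principle: for j ≥ 1, #{paths with M_21 ≥ j} = #{S_21 ≥ j} + #{S_21 ≥ j+1}.
By reflection, #{M_21 ≥ 5} = #{S_21 ≥ 5} + #{S_21 ≥ 6} = 401930 + 198440 = 600370.
#{M_21 ≥ 6} = #{S_21 ≥ 6} + #{S_21 ≥ 7} = 198440 + 198440 = 396880.
#{M_21 = 5} = 600370 - 396880 = 203490.
P(M_21 = 5) = 203490/2097152 = 101745/1048576

Answer: 101745/1048576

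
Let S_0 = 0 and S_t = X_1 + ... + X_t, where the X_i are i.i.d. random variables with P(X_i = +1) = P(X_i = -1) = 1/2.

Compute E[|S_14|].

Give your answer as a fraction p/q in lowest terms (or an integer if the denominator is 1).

Answer: 3003/1024

Derivation:
S_14 takes values m ≡ 0 (mod 2) with |m| ≤ 14; P(S_14=m) = C(14,(14+m)/2)/2^14.
Total paths: 2^14 = 16384
Distribution: P(S=-14)=1/16384, P(S=-12)=14/16384, P(S=-10)=91/16384, P(S=-8)=364/16384, P(S=-6)=1001/16384, P(S=-4)=2002/16384, P(S=-2)=3003/16384, P(S=0)=3432/16384, P(S=2)=3003/16384, P(S=4)=2002/16384, P(S=6)=1001/16384, P(S=8)=364/16384, P(S=10)=91/16384, P(S=12)=14/16384, P(S=14)=1/16384
E[|S_14|] = Σ_m |m|·P(S_14=m) = 48048/16384 = 3003/1024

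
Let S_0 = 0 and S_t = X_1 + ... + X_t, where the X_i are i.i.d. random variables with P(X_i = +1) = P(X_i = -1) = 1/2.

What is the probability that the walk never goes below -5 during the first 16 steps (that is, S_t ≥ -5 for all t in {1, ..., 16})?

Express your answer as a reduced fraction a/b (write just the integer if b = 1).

Answer: 28067/32768

Derivation:
Let f(t,s) = #length-t paths at position s with S_1..S_t all ≥ -5.
f(t,s) = f(t-1,s-1) + f(t-1,s+1) for s ≥ -5; f(t,s) = 0 for s < -5.
t=0: f(0,0)=1
t=1: f(1,-1)=1 f(1,1)=1
t=2: f(2,-2)=1 f(2,0)=2 f(2,2)=1
t=3: f(3,-3)=1 f(3,-1)=3 f(3,1)=3 f(3,3)=1
t=4: f(4,-4)=1 f(4,-2)=4 f(4,0)=6 f(4,2)=4 f(4,4)=1
t=5: f(5,-5)=1 f(5,-3)=5 f(5,-1)=10 f(5,1)=10 f(5,3)=5 f(5,5)=1
t=6: f(6,-4)=6 f(6,-2)=15 f(6,0)=20 f(6,2)=15 f(6,4)=6 f(6,6)=1
t=7: f(7,-5)=6 f(7,-3)=21 f(7,-1)=35 f(7,1)=35 f(7,3)=21 f(7,5)=7 f(7,7)=1
t=8: f(8,-4)=27 f(8,-2)=56 f(8,0)=70 f(8,2)=56 f(8,4)=28 f(8,6)=8 f(8,8)=1
t=9: f(9,-5)=27 f(9,-3)=83 f(9,-1)=126 f(9,1)=126 f(9,3)=84 f(9,5)=36 f(9,7)=9 f(9,9)=1
t=10: f(10,-4)=110 f(10,-2)=209 f(10,0)=252 f(10,2)=210 f(10,4)=120 f(10,6)=45 f(10,8)=10 f(10,10)=1
t=11: f(11,-5)=110 f(11,-3)=319 f(11,-1)=461 f(11,1)=462 f(11,3)=330 f(11,5)=165 f(11,7)=55 f(11,9)=11 f(11,11)=1
t=12: f(12,-4)=429 f(12,-2)=780 f(12,0)=923 f(12,2)=792 f(12,4)=495 f(12,6)=220 f(12,8)=66 f(12,10)=12 f(12,12)=1
t=13: f(13,-5)=429 f(13,-3)=1209 f(13,-1)=1703 f(13,1)=1715 f(13,3)=1287 f(13,5)=715 f(13,7)=286 f(13,9)=78 f(13,11)=13 f(13,13)=1
t=14: f(14,-4)=1638 f(14,-2)=2912 f(14,0)=3418 f(14,2)=3002 f(14,4)=2002 f(14,6)=1001 f(14,8)=364 f(14,10)=91 f(14,12)=14 f(14,14)=1
t=15: f(15,-5)=1638 f(15,-3)=4550 f(15,-1)=6330 f(15,1)=6420 f(15,3)=5004 f(15,5)=3003 f(15,7)=1365 f(15,9)=455 f(15,11)=105 f(15,13)=15 f(15,15)=1
t=16: f(16,-4)=6188 f(16,-2)=10880 f(16,0)=12750 f(16,2)=11424 f(16,4)=8007 f(16,6)=4368 f(16,8)=1820 f(16,10)=560 f(16,12)=120 f(16,14)=16 f(16,16)=1
Σ_s f(16,s) = 56134
P = 56134/65536 = 28067/32768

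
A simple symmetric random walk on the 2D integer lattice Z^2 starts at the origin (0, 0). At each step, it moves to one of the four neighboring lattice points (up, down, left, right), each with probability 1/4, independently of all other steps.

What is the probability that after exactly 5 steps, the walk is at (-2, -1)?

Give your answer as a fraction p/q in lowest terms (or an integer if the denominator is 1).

Answer: 25/512

Derivation:
Let h be the number of horizontal steps (so 5-h are vertical). To end at (-2,-1) need (h-2)/2 right-steps and ((5-h)-1)/2 up-steps.
Sum over h with 2 ≤ h ≤ 4, h ≡ 0 (mod 2), 5-h ≡ 1 (mod 2):
h=2: C(5,2)·C(2,0)·C(3,1) = 10·1·3 = 30
h=4: C(5,4)·C(4,1)·C(1,0) = 5·4·1 = 20
Total favorable: 50
Total paths: 4^5 = 1024
P = 50/1024 = 25/512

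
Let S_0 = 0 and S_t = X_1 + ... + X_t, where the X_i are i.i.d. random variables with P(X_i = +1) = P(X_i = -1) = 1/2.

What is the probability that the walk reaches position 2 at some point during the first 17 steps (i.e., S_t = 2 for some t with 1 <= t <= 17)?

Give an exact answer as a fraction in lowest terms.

Answer: 20613/32768

Derivation:
Count via complement. Let g(t,s) = #length-t paths at position s with S_1..S_t all ≠ 2.
g(t,s) = g(t-1,s-1) + g(t-1,s+1) for s ≠ 2; g(t,2) = 0.
t=0: g(0,0)=1
t=1: g(1,-1)=1 g(1,1)=1
t=2: g(2,-2)=1 g(2,0)=2
t=3: g(3,-3)=1 g(3,-1)=3 g(3,1)=2
t=4: g(4,-4)=1 g(4,-2)=4 g(4,0)=5
t=5: g(5,-5)=1 g(5,-3)=5 g(5,-1)=9 g(5,1)=5
t=6: g(6,-6)=1 g(6,-4)=6 g(6,-2)=14 g(6,0)=14
t=7: g(7,-7)=1 g(7,-5)=7 g(7,-3)=20 g(7,-1)=28 g(7,1)=14
t=8: g(8,-8)=1 g(8,-6)=8 g(8,-4)=27 g(8,-2)=48 g(8,0)=42
t=9: g(9,-9)=1 g(9,-7)=9 g(9,-5)=35 g(9,-3)=75 g(9,-1)=90 g(9,1)=42
t=10: g(10,-10)=1 g(10,-8)=10 g(10,-6)=44 g(10,-4)=110 g(10,-2)=165 g(10,0)=132
t=11: g(11,-11)=1 g(11,-9)=11 g(11,-7)=54 g(11,-5)=154 g(11,-3)=275 g(11,-1)=297 g(11,1)=132
t=12: g(12,-12)=1 g(12,-10)=12 g(12,-8)=65 g(12,-6)=208 g(12,-4)=429 g(12,-2)=572 g(12,0)=429
t=13: g(13,-13)=1 g(13,-11)=13 g(13,-9)=77 g(13,-7)=273 g(13,-5)=637 g(13,-3)=1001 g(13,-1)=1001 g(13,1)=429
t=14: g(14,-14)=1 g(14,-12)=14 g(14,-10)=90 g(14,-8)=350 g(14,-6)=910 g(14,-4)=1638 g(14,-2)=2002 g(14,0)=1430
t=15: g(15,-15)=1 g(15,-13)=15 g(15,-11)=104 g(15,-9)=440 g(15,-7)=1260 g(15,-5)=2548 g(15,-3)=3640 g(15,-1)=3432 g(15,1)=1430
t=16: g(16,-16)=1 g(16,-14)=16 g(16,-12)=119 g(16,-10)=544 g(16,-8)=1700 g(16,-6)=3808 g(16,-4)=6188 g(16,-2)=7072 g(16,0)=4862
t=17: g(17,-17)=1 g(17,-15)=17 g(17,-13)=135 g(17,-11)=663 g(17,-9)=2244 g(17,-7)=5508 g(17,-5)=9996 g(17,-3)=13260 g(17,-1)=11934 g(17,1)=4862
Paths never hitting 2: Σ_s g(17,s) = 48620
Paths hitting 2: 2^17 - 48620 = 82452
P = 82452/131072 = 20613/32768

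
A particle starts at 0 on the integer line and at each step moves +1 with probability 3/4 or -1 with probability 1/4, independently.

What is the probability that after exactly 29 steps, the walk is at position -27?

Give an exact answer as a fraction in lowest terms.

Answer: 87/288230376151711744

Derivation:
To reach position -27 after 29 steps: need 1 step of +1 and 28 steps of -1.
Number of such sequences: C(29,1) = 29
Each has probability (3/4)^1 · (1/4)^28 = 3/288230376151711744
P = 29 · 3/288230376151711744 = 87/288230376151711744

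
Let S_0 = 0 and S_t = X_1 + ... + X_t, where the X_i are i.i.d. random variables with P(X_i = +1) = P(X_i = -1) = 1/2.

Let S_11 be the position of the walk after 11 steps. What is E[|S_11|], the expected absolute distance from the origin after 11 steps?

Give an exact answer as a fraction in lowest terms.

S_11 takes values m ≡ 1 (mod 2) with |m| ≤ 11; P(S_11=m) = C(11,(11+m)/2)/2^11.
Total paths: 2^11 = 2048
Distribution: P(S=-11)=1/2048, P(S=-9)=11/2048, P(S=-7)=55/2048, P(S=-5)=165/2048, P(S=-3)=330/2048, P(S=-1)=462/2048, P(S=1)=462/2048, P(S=3)=330/2048, P(S=5)=165/2048, P(S=7)=55/2048, P(S=9)=11/2048, P(S=11)=1/2048
E[|S_11|] = Σ_m |m|·P(S_11=m) = 5544/2048 = 693/256

Answer: 693/256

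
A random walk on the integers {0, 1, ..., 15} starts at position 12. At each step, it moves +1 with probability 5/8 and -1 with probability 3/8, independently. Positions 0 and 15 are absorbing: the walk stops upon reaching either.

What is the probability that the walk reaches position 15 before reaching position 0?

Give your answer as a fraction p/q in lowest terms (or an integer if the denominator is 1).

Answer: 310726000/311257441

Derivation:
Biased walk: p = 5/8, q = 3/8, r = q/p = 3/5
Gambler's ruin: P(hit 15 before 0 | start at 12) = (1 - r^a)/(1 - r^N)
r^12 = 531441/244140625; r^15 = 14348907/30517578125
P = (1 - 531441/244140625) / (1 - 14348907/30517578125) = 243609184/244140625 / 30503229218/30517578125 = 310726000/311257441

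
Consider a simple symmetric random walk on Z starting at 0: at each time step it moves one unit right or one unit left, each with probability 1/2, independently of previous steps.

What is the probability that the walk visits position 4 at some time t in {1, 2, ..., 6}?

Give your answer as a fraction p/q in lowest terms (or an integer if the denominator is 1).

Count via complement. Let g(t,s) = #length-t paths at position s with S_1..S_t all ≠ 4.
g(t,s) = g(t-1,s-1) + g(t-1,s+1) for s ≠ 4; g(t,4) = 0.
t=0: g(0,0)=1
t=1: g(1,-1)=1 g(1,1)=1
t=2: g(2,-2)=1 g(2,0)=2 g(2,2)=1
t=3: g(3,-3)=1 g(3,-1)=3 g(3,1)=3 g(3,3)=1
t=4: g(4,-4)=1 g(4,-2)=4 g(4,0)=6 g(4,2)=4
t=5: g(5,-5)=1 g(5,-3)=5 g(5,-1)=10 g(5,1)=10 g(5,3)=4
t=6: g(6,-6)=1 g(6,-4)=6 g(6,-2)=15 g(6,0)=20 g(6,2)=14
Paths never hitting 4: Σ_s g(6,s) = 56
Paths hitting 4: 2^6 - 56 = 8
P = 8/64 = 1/8

Answer: 1/8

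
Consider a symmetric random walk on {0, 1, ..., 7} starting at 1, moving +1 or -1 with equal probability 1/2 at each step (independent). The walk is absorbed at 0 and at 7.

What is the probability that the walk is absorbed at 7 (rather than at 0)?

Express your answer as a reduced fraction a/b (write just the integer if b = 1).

Answer: 1/7

Derivation:
Symmetric walk (p = 1/2): the harmonic-function argument gives P(hit 7 before 0 | start at 1) = a/N.
P = 1/7 = 1/7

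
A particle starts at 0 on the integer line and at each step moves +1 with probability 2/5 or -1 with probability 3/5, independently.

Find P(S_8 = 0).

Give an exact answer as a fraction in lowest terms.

To reach position 0 after 8 steps: need 4 steps of +1 and 4 steps of -1.
Number of such sequences: C(8,4) = 70
Each has probability (2/5)^4 · (3/5)^4 = 1296/390625
P = 70 · 1296/390625 = 18144/78125

Answer: 18144/78125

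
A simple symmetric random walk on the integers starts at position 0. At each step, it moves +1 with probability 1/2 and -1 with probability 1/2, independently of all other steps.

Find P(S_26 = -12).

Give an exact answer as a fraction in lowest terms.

Answer: 82225/8388608

Derivation:
To reach position -12 after 26 steps: need 7 steps of +1 and 19 of -1.
Favorable paths: C(26,7) = 657800
Total paths: 2^26 = 67108864
P = 657800/67108864 = 82225/8388608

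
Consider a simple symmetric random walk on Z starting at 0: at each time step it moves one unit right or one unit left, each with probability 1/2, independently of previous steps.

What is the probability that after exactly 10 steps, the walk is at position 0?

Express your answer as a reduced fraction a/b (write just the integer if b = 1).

To reach position 0 after 10 steps: need 5 steps of +1 and 5 of -1.
Favorable paths: C(10,5) = 252
Total paths: 2^10 = 1024
P = 252/1024 = 63/256

Answer: 63/256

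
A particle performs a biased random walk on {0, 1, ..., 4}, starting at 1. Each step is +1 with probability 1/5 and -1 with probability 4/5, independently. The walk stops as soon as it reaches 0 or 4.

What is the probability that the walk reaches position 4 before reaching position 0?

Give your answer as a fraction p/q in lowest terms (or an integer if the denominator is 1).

Answer: 1/85

Derivation:
Biased walk: p = 1/5, q = 4/5, r = q/p = 4
Gambler's ruin: P(hit 4 before 0 | start at 1) = (1 - r^a)/(1 - r^N)
r^1 = 4; r^4 = 256
P = (1 - 4) / (1 - 256) = -3 / -255 = 1/85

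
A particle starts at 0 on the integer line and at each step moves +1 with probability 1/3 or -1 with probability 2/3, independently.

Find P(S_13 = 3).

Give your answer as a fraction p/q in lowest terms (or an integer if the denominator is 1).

To reach position 3 after 13 steps: need 8 steps of +1 and 5 steps of -1.
Number of such sequences: C(13,8) = 1287
Each has probability (1/3)^8 · (2/3)^5 = 32/1594323
P = 1287 · 32/1594323 = 4576/177147

Answer: 4576/177147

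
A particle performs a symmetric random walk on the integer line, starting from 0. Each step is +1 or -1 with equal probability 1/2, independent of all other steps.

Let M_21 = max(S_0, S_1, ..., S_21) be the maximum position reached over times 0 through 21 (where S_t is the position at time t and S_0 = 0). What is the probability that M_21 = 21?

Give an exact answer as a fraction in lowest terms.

Answer: 1/2097152

Derivation:
Let M_21 = max(S_0,...,S_21). Use the reflection principle: for j ≥ 1, #{paths with M_21 ≥ j} = #{S_21 ≥ j} + #{S_21 ≥ j+1}.
By reflection, #{M_21 ≥ 21} = #{S_21 ≥ 21} + #{S_21 ≥ 22} = 1 + 0 = 1.
#{M_21 ≥ 22} = #{S_21 ≥ 22} + #{S_21 ≥ 23} = 0 + 0 = 0.
#{M_21 = 21} = 1 - 0 = 1.
P(M_21 = 21) = 1/2097152 = 1/2097152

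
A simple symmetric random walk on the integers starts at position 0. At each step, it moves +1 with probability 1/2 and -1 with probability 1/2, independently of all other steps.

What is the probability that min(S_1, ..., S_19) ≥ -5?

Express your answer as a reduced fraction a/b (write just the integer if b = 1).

Let f(t,s) = #length-t paths at position s with S_1..S_t all ≥ -5.
f(t,s) = f(t-1,s-1) + f(t-1,s+1) for s ≥ -5; f(t,s) = 0 for s < -5.
t=0: f(0,0)=1
t=1: f(1,-1)=1 f(1,1)=1
t=2: f(2,-2)=1 f(2,0)=2 f(2,2)=1
t=3: f(3,-3)=1 f(3,-1)=3 f(3,1)=3 f(3,3)=1
t=4: f(4,-4)=1 f(4,-2)=4 f(4,0)=6 f(4,2)=4 f(4,4)=1
t=5: f(5,-5)=1 f(5,-3)=5 f(5,-1)=10 f(5,1)=10 f(5,3)=5 f(5,5)=1
t=6: f(6,-4)=6 f(6,-2)=15 f(6,0)=20 f(6,2)=15 f(6,4)=6 f(6,6)=1
t=7: f(7,-5)=6 f(7,-3)=21 f(7,-1)=35 f(7,1)=35 f(7,3)=21 f(7,5)=7 f(7,7)=1
t=8: f(8,-4)=27 f(8,-2)=56 f(8,0)=70 f(8,2)=56 f(8,4)=28 f(8,6)=8 f(8,8)=1
t=9: f(9,-5)=27 f(9,-3)=83 f(9,-1)=126 f(9,1)=126 f(9,3)=84 f(9,5)=36 f(9,7)=9 f(9,9)=1
t=10: f(10,-4)=110 f(10,-2)=209 f(10,0)=252 f(10,2)=210 f(10,4)=120 f(10,6)=45 f(10,8)=10 f(10,10)=1
t=11: f(11,-5)=110 f(11,-3)=319 f(11,-1)=461 f(11,1)=462 f(11,3)=330 f(11,5)=165 f(11,7)=55 f(11,9)=11 f(11,11)=1
t=12: f(12,-4)=429 f(12,-2)=780 f(12,0)=923 f(12,2)=792 f(12,4)=495 f(12,6)=220 f(12,8)=66 f(12,10)=12 f(12,12)=1
t=13: f(13,-5)=429 f(13,-3)=1209 f(13,-1)=1703 f(13,1)=1715 f(13,3)=1287 f(13,5)=715 f(13,7)=286 f(13,9)=78 f(13,11)=13 f(13,13)=1
t=14: f(14,-4)=1638 f(14,-2)=2912 f(14,0)=3418 f(14,2)=3002 f(14,4)=2002 f(14,6)=1001 f(14,8)=364 f(14,10)=91 f(14,12)=14 f(14,14)=1
t=15: f(15,-5)=1638 f(15,-3)=4550 f(15,-1)=6330 f(15,1)=6420 f(15,3)=5004 f(15,5)=3003 f(15,7)=1365 f(15,9)=455 f(15,11)=105 f(15,13)=15 f(15,15)=1
t=16: f(16,-4)=6188 f(16,-2)=10880 f(16,0)=12750 f(16,2)=11424 f(16,4)=8007 f(16,6)=4368 f(16,8)=1820 f(16,10)=560 f(16,12)=120 f(16,14)=16 f(16,16)=1
t=17: f(17,-5)=6188 f(17,-3)=17068 f(17,-1)=23630 f(17,1)=24174 f(17,3)=19431 f(17,5)=12375 f(17,7)=6188 f(17,9)=2380 f(17,11)=680 f(17,13)=136 f(17,15)=17 f(17,17)=1
t=18: f(18,-4)=23256 f(18,-2)=40698 f(18,0)=47804 f(18,2)=43605 f(18,4)=31806 f(18,6)=18563 f(18,8)=8568 f(18,10)=3060 f(18,12)=816 f(18,14)=153 f(18,16)=18 f(18,18)=1
t=19: f(19,-5)=23256 f(19,-3)=63954 f(19,-1)=88502 f(19,1)=91409 f(19,3)=75411 f(19,5)=50369 f(19,7)=27131 f(19,9)=11628 f(19,11)=3876 f(19,13)=969 f(19,15)=171 f(19,17)=19 f(19,19)=1
Σ_s f(19,s) = 436696
P = 436696/524288 = 54587/65536

Answer: 54587/65536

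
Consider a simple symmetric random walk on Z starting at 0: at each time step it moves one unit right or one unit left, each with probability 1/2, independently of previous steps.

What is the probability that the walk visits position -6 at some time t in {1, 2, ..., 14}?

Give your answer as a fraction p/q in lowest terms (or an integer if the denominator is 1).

Answer: 1941/16384

Derivation:
Count via complement. Let g(t,s) = #length-t paths at position s with S_1..S_t all ≠ -6.
g(t,s) = g(t-1,s-1) + g(t-1,s+1) for s ≠ -6; g(t,-6) = 0.
t=0: g(0,0)=1
t=1: g(1,-1)=1 g(1,1)=1
t=2: g(2,-2)=1 g(2,0)=2 g(2,2)=1
t=3: g(3,-3)=1 g(3,-1)=3 g(3,1)=3 g(3,3)=1
t=4: g(4,-4)=1 g(4,-2)=4 g(4,0)=6 g(4,2)=4 g(4,4)=1
t=5: g(5,-5)=1 g(5,-3)=5 g(5,-1)=10 g(5,1)=10 g(5,3)=5 g(5,5)=1
t=6: g(6,-4)=6 g(6,-2)=15 g(6,0)=20 g(6,2)=15 g(6,4)=6 g(6,6)=1
t=7: g(7,-5)=6 g(7,-3)=21 g(7,-1)=35 g(7,1)=35 g(7,3)=21 g(7,5)=7 g(7,7)=1
t=8: g(8,-4)=27 g(8,-2)=56 g(8,0)=70 g(8,2)=56 g(8,4)=28 g(8,6)=8 g(8,8)=1
t=9: g(9,-5)=27 g(9,-3)=83 g(9,-1)=126 g(9,1)=126 g(9,3)=84 g(9,5)=36 g(9,7)=9 g(9,9)=1
t=10: g(10,-4)=110 g(10,-2)=209 g(10,0)=252 g(10,2)=210 g(10,4)=120 g(10,6)=45 g(10,8)=10 g(10,10)=1
t=11: g(11,-5)=110 g(11,-3)=319 g(11,-1)=461 g(11,1)=462 g(11,3)=330 g(11,5)=165 g(11,7)=55 g(11,9)=11 g(11,11)=1
t=12: g(12,-4)=429 g(12,-2)=780 g(12,0)=923 g(12,2)=792 g(12,4)=495 g(12,6)=220 g(12,8)=66 g(12,10)=12 g(12,12)=1
t=13: g(13,-5)=429 g(13,-3)=1209 g(13,-1)=1703 g(13,1)=1715 g(13,3)=1287 g(13,5)=715 g(13,7)=286 g(13,9)=78 g(13,11)=13 g(13,13)=1
t=14: g(14,-4)=1638 g(14,-2)=2912 g(14,0)=3418 g(14,2)=3002 g(14,4)=2002 g(14,6)=1001 g(14,8)=364 g(14,10)=91 g(14,12)=14 g(14,14)=1
Paths never hitting -6: Σ_s g(14,s) = 14443
Paths hitting -6: 2^14 - 14443 = 1941
P = 1941/16384 = 1941/16384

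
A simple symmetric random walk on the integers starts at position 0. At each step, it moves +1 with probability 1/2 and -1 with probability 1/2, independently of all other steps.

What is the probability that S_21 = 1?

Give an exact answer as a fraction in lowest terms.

Answer: 88179/524288

Derivation:
To reach position 1 after 21 steps: need 11 steps of +1 and 10 of -1.
Favorable paths: C(21,11) = 352716
Total paths: 2^21 = 2097152
P = 352716/2097152 = 88179/524288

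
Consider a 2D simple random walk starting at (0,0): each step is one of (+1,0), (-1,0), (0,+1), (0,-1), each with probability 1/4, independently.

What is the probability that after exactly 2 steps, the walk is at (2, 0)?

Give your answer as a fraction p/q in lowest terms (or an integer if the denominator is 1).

Let h be the number of horizontal steps (so 2-h are vertical). To end at (2,0) need (h+2)/2 right-steps and ((2-h)+0)/2 up-steps.
Sum over h with 2 ≤ h ≤ 2, h ≡ 0 (mod 2), 2-h ≡ 0 (mod 2):
h=2: C(2,2)·C(2,2)·C(0,0) = 1·1·1 = 1
Total favorable: 1
Total paths: 4^2 = 16
P = 1/16 = 1/16

Answer: 1/16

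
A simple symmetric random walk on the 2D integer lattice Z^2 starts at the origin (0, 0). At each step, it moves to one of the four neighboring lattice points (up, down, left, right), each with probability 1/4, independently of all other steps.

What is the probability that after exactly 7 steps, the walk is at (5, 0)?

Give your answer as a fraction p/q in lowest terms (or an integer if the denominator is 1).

Let h be the number of horizontal steps (so 7-h are vertical). To end at (5,0) need (h+5)/2 right-steps and ((7-h)+0)/2 up-steps.
Sum over h with 5 ≤ h ≤ 7, h ≡ 1 (mod 2), 7-h ≡ 0 (mod 2):
h=5: C(7,5)·C(5,5)·C(2,1) = 21·1·2 = 42
h=7: C(7,7)·C(7,6)·C(0,0) = 1·7·1 = 7
Total favorable: 49
Total paths: 4^7 = 16384
P = 49/16384 = 49/16384

Answer: 49/16384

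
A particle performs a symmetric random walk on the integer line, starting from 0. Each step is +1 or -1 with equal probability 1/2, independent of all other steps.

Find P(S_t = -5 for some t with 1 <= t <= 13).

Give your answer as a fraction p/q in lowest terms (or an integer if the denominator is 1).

Answer: 1471/8192

Derivation:
Count via complement. Let g(t,s) = #length-t paths at position s with S_1..S_t all ≠ -5.
g(t,s) = g(t-1,s-1) + g(t-1,s+1) for s ≠ -5; g(t,-5) = 0.
t=0: g(0,0)=1
t=1: g(1,-1)=1 g(1,1)=1
t=2: g(2,-2)=1 g(2,0)=2 g(2,2)=1
t=3: g(3,-3)=1 g(3,-1)=3 g(3,1)=3 g(3,3)=1
t=4: g(4,-4)=1 g(4,-2)=4 g(4,0)=6 g(4,2)=4 g(4,4)=1
t=5: g(5,-3)=5 g(5,-1)=10 g(5,1)=10 g(5,3)=5 g(5,5)=1
t=6: g(6,-4)=5 g(6,-2)=15 g(6,0)=20 g(6,2)=15 g(6,4)=6 g(6,6)=1
t=7: g(7,-3)=20 g(7,-1)=35 g(7,1)=35 g(7,3)=21 g(7,5)=7 g(7,7)=1
t=8: g(8,-4)=20 g(8,-2)=55 g(8,0)=70 g(8,2)=56 g(8,4)=28 g(8,6)=8 g(8,8)=1
t=9: g(9,-3)=75 g(9,-1)=125 g(9,1)=126 g(9,3)=84 g(9,5)=36 g(9,7)=9 g(9,9)=1
t=10: g(10,-4)=75 g(10,-2)=200 g(10,0)=251 g(10,2)=210 g(10,4)=120 g(10,6)=45 g(10,8)=10 g(10,10)=1
t=11: g(11,-3)=275 g(11,-1)=451 g(11,1)=461 g(11,3)=330 g(11,5)=165 g(11,7)=55 g(11,9)=11 g(11,11)=1
t=12: g(12,-4)=275 g(12,-2)=726 g(12,0)=912 g(12,2)=791 g(12,4)=495 g(12,6)=220 g(12,8)=66 g(12,10)=12 g(12,12)=1
t=13: g(13,-3)=1001 g(13,-1)=1638 g(13,1)=1703 g(13,3)=1286 g(13,5)=715 g(13,7)=286 g(13,9)=78 g(13,11)=13 g(13,13)=1
Paths never hitting -5: Σ_s g(13,s) = 6721
Paths hitting -5: 2^13 - 6721 = 1471
P = 1471/8192 = 1471/8192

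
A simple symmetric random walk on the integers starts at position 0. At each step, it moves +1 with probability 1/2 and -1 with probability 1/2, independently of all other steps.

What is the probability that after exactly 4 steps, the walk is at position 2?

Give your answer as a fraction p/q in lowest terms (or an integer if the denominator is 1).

Answer: 1/4

Derivation:
To reach position 2 after 4 steps: need 3 steps of +1 and 1 of -1.
Favorable paths: C(4,3) = 4
Total paths: 2^4 = 16
P = 4/16 = 1/4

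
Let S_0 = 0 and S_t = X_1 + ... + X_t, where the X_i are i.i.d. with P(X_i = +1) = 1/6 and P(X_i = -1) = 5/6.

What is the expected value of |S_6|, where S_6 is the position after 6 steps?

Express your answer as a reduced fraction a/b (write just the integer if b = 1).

S_6 takes values m ≡ 0 (mod 2) with |m| ≤ 6; P(S_6=m) = C(6,(6+m)/2) · (1/6)^((6+m)/2) · (5/6)^((6-m)/2).
Distribution: P(S=-6)=15625/46656, P(S=-4)=3125/7776, P(S=-2)=3125/15552, P(S=0)=625/11664, P(S=2)=125/15552, P(S=4)=5/7776, P(S=6)=1/46656
E[|S_6|] = Σ_m |m|·P(S_6=m) = 7849/1944

Answer: 7849/1944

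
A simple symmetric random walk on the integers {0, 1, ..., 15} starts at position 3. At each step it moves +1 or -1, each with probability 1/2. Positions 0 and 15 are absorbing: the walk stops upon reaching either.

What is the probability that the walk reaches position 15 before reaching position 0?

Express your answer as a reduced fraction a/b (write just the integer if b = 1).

Symmetric walk (p = 1/2): the harmonic-function argument gives P(hit 15 before 0 | start at 3) = a/N.
P = 3/15 = 1/5

Answer: 1/5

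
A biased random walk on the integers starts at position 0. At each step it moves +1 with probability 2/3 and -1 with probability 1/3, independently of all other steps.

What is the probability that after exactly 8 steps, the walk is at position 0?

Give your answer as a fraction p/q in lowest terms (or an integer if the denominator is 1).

To be at 0 after 8 steps: need exactly 4 steps of +1 and 4 of -1.
Number of such sequences: C(8,4) = 70
Each has probability (2/3)^4 · (1/3)^4 = 16/6561
P = 70 · 16/6561 = 1120/6561

Answer: 1120/6561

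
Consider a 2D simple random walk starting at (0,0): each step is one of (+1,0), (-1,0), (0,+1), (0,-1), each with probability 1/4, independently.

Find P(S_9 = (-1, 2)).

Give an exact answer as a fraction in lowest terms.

Let h be the number of horizontal steps (so 9-h are vertical). To end at (-1,2) need (h-1)/2 right-steps and ((9-h)+2)/2 up-steps.
Sum over h with 1 ≤ h ≤ 7, h ≡ 1 (mod 2), 9-h ≡ 0 (mod 2):
h=1: C(9,1)·C(1,0)·C(8,5) = 9·1·56 = 504
h=3: C(9,3)·C(3,1)·C(6,4) = 84·3·15 = 3780
h=5: C(9,5)·C(5,2)·C(4,3) = 126·10·4 = 5040
h=7: C(9,7)·C(7,3)·C(2,2) = 36·35·1 = 1260
Total favorable: 10584
Total paths: 4^9 = 262144
P = 10584/262144 = 1323/32768

Answer: 1323/32768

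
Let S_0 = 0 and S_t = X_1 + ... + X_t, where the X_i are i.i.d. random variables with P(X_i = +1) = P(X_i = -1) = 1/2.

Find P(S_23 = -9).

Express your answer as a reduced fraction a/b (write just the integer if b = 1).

Answer: 245157/8388608

Derivation:
To reach position -9 after 23 steps: need 7 steps of +1 and 16 of -1.
Favorable paths: C(23,7) = 245157
Total paths: 2^23 = 8388608
P = 245157/8388608 = 245157/8388608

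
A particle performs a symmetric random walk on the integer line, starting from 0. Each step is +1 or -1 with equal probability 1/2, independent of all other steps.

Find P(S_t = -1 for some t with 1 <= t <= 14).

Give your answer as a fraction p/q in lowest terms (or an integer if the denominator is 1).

Answer: 1619/2048

Derivation:
Count via complement. Let g(t,s) = #length-t paths at position s with S_1..S_t all ≠ -1.
g(t,s) = g(t-1,s-1) + g(t-1,s+1) for s ≠ -1; g(t,-1) = 0.
t=0: g(0,0)=1
t=1: g(1,1)=1
t=2: g(2,0)=1 g(2,2)=1
t=3: g(3,1)=2 g(3,3)=1
t=4: g(4,0)=2 g(4,2)=3 g(4,4)=1
t=5: g(5,1)=5 g(5,3)=4 g(5,5)=1
t=6: g(6,0)=5 g(6,2)=9 g(6,4)=5 g(6,6)=1
t=7: g(7,1)=14 g(7,3)=14 g(7,5)=6 g(7,7)=1
t=8: g(8,0)=14 g(8,2)=28 g(8,4)=20 g(8,6)=7 g(8,8)=1
t=9: g(9,1)=42 g(9,3)=48 g(9,5)=27 g(9,7)=8 g(9,9)=1
t=10: g(10,0)=42 g(10,2)=90 g(10,4)=75 g(10,6)=35 g(10,8)=9 g(10,10)=1
t=11: g(11,1)=132 g(11,3)=165 g(11,5)=110 g(11,7)=44 g(11,9)=10 g(11,11)=1
t=12: g(12,0)=132 g(12,2)=297 g(12,4)=275 g(12,6)=154 g(12,8)=54 g(12,10)=11 g(12,12)=1
t=13: g(13,1)=429 g(13,3)=572 g(13,5)=429 g(13,7)=208 g(13,9)=65 g(13,11)=12 g(13,13)=1
t=14: g(14,0)=429 g(14,2)=1001 g(14,4)=1001 g(14,6)=637 g(14,8)=273 g(14,10)=77 g(14,12)=13 g(14,14)=1
Paths never hitting -1: Σ_s g(14,s) = 3432
Paths hitting -1: 2^14 - 3432 = 12952
P = 12952/16384 = 1619/2048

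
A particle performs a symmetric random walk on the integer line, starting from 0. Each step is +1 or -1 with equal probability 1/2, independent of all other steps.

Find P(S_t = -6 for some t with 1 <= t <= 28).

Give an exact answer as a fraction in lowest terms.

Answer: 35558423/134217728

Derivation:
Count via complement. Let g(t,s) = #length-t paths at position s with S_1..S_t all ≠ -6.
g(t,s) = g(t-1,s-1) + g(t-1,s+1) for s ≠ -6; g(t,-6) = 0.
t=0: g(0,0)=1
t=1: g(1,-1)=1 g(1,1)=1
t=2: g(2,-2)=1 g(2,0)=2 g(2,2)=1
t=3: g(3,-3)=1 g(3,-1)=3 g(3,1)=3 g(3,3)=1
t=4: g(4,-4)=1 g(4,-2)=4 g(4,0)=6 g(4,2)=4 g(4,4)=1
t=5: g(5,-5)=1 g(5,-3)=5 g(5,-1)=10 g(5,1)=10 g(5,3)=5 g(5,5)=1
t=6: g(6,-4)=6 g(6,-2)=15 g(6,0)=20 g(6,2)=15 g(6,4)=6 g(6,6)=1
t=7: g(7,-5)=6 g(7,-3)=21 g(7,-1)=35 g(7,1)=35 g(7,3)=21 g(7,5)=7 g(7,7)=1
t=8: g(8,-4)=27 g(8,-2)=56 g(8,0)=70 g(8,2)=56 g(8,4)=28 g(8,6)=8 g(8,8)=1
t=9: g(9,-5)=27 g(9,-3)=83 g(9,-1)=126 g(9,1)=126 g(9,3)=84 g(9,5)=36 g(9,7)=9 g(9,9)=1
t=10: g(10,-4)=110 g(10,-2)=209 g(10,0)=252 g(10,2)=210 g(10,4)=120 g(10,6)=45 g(10,8)=10 g(10,10)=1
t=11: g(11,-5)=110 g(11,-3)=319 g(11,-1)=461 g(11,1)=462 g(11,3)=330 g(11,5)=165 g(11,7)=55 g(11,9)=11 g(11,11)=1
t=12: g(12,-4)=429 g(12,-2)=780 g(12,0)=923 g(12,2)=792 g(12,4)=495 g(12,6)=220 g(12,8)=66 g(12,10)=12 g(12,12)=1
t=13: g(13,-5)=429 g(13,-3)=1209 g(13,-1)=1703 g(13,1)=1715 g(13,3)=1287 g(13,5)=715 g(13,7)=286 g(13,9)=78 g(13,11)=13 g(13,13)=1
t=14: g(14,-4)=1638 g(14,-2)=2912 g(14,0)=3418 g(14,2)=3002 g(14,4)=2002 g(14,6)=1001 g(14,8)=364 g(14,10)=91 g(14,12)=14 g(14,14)=1
t=15: g(15,-5)=1638 g(15,-3)=4550 g(15,-1)=6330 g(15,1)=6420 g(15,3)=5004 g(15,5)=3003 g(15,7)=1365 g(15,9)=455 g(15,11)=105 g(15,13)=15 g(15,15)=1
t=16: g(16,-4)=6188 g(16,-2)=10880 g(16,0)=12750 g(16,2)=11424 g(16,4)=8007 g(16,6)=4368 g(16,8)=1820 g(16,10)=560 g(16,12)=120 g(16,14)=16 g(16,16)=1
t=17: g(17,-5)=6188 g(17,-3)=17068 g(17,-1)=23630 g(17,1)=24174 g(17,3)=19431 g(17,5)=12375 g(17,7)=6188 g(17,9)=2380 g(17,11)=680 g(17,13)=136 g(17,15)=17 g(17,17)=1
t=18: g(18,-4)=23256 g(18,-2)=40698 g(18,0)=47804 g(18,2)=43605 g(18,4)=31806 g(18,6)=18563 g(18,8)=8568 g(18,10)=3060 g(18,12)=816 g(18,14)=153 g(18,16)=18 g(18,18)=1
t=19: g(19,-5)=23256 g(19,-3)=63954 g(19,-1)=88502 g(19,1)=91409 g(19,3)=75411 g(19,5)=50369 g(19,7)=27131 g(19,9)=11628 g(19,11)=3876 g(19,13)=969 g(19,15)=171 g(19,17)=19 g(19,19)=1
t=20: g(20,-4)=87210 g(20,-2)=152456 g(20,0)=179911 g(20,2)=166820 g(20,4)=125780 g(20,6)=77500 g(20,8)=38759 g(20,10)=15504 g(20,12)=4845 g(20,14)=1140 g(20,16)=190 g(20,18)=20 g(20,20)=1
t=21: g(21,-5)=87210 g(21,-3)=239666 g(21,-1)=332367 g(21,1)=346731 g(21,3)=292600 g(21,5)=203280 g(21,7)=116259 g(21,9)=54263 g(21,11)=20349 g(21,13)=5985 g(21,15)=1330 g(21,17)=210 g(21,19)=21 g(21,21)=1
t=22: g(22,-4)=326876 g(22,-2)=572033 g(22,0)=679098 g(22,2)=639331 g(22,4)=495880 g(22,6)=319539 g(22,8)=170522 g(22,10)=74612 g(22,12)=26334 g(22,14)=7315 g(22,16)=1540 g(22,18)=231 g(22,20)=22 g(22,22)=1
t=23: g(23,-5)=326876 g(23,-3)=898909 g(23,-1)=1251131 g(23,1)=1318429 g(23,3)=1135211 g(23,5)=815419 g(23,7)=490061 g(23,9)=245134 g(23,11)=100946 g(23,13)=33649 g(23,15)=8855 g(23,17)=1771 g(23,19)=253 g(23,21)=23 g(23,23)=1
t=24: g(24,-4)=1225785 g(24,-2)=2150040 g(24,0)=2569560 g(24,2)=2453640 g(24,4)=1950630 g(24,6)=1305480 g(24,8)=735195 g(24,10)=346080 g(24,12)=134595 g(24,14)=42504 g(24,16)=10626 g(24,18)=2024 g(24,20)=276 g(24,22)=24 g(24,24)=1
t=25: g(25,-5)=1225785 g(25,-3)=3375825 g(25,-1)=4719600 g(25,1)=5023200 g(25,3)=4404270 g(25,5)=3256110 g(25,7)=2040675 g(25,9)=1081275 g(25,11)=480675 g(25,13)=177099 g(25,15)=53130 g(25,17)=12650 g(25,19)=2300 g(25,21)=300 g(25,23)=25 g(25,25)=1
t=26: g(26,-4)=4601610 g(26,-2)=8095425 g(26,0)=9742800 g(26,2)=9427470 g(26,4)=7660380 g(26,6)=5296785 g(26,8)=3121950 g(26,10)=1561950 g(26,12)=657774 g(26,14)=230229 g(26,16)=65780 g(26,18)=14950 g(26,20)=2600 g(26,22)=325 g(26,24)=26 g(26,26)=1
t=27: g(27,-5)=4601610 g(27,-3)=12697035 g(27,-1)=17838225 g(27,1)=19170270 g(27,3)=17087850 g(27,5)=12957165 g(27,7)=8418735 g(27,9)=4683900 g(27,11)=2219724 g(27,13)=888003 g(27,15)=296009 g(27,17)=80730 g(27,19)=17550 g(27,21)=2925 g(27,23)=351 g(27,25)=27 g(27,27)=1
t=28: g(28,-4)=17298645 g(28,-2)=30535260 g(28,0)=37008495 g(28,2)=36258120 g(28,4)=30045015 g(28,6)=21375900 g(28,8)=13102635 g(28,10)=6903624 g(28,12)=3107727 g(28,14)=1184012 g(28,16)=376739 g(28,18)=98280 g(28,20)=20475 g(28,22)=3276 g(28,24)=378 g(28,26)=28 g(28,28)=1
Paths never hitting -6: Σ_s g(28,s) = 197318610
Paths hitting -6: 2^28 - 197318610 = 71116846
P = 71116846/268435456 = 35558423/134217728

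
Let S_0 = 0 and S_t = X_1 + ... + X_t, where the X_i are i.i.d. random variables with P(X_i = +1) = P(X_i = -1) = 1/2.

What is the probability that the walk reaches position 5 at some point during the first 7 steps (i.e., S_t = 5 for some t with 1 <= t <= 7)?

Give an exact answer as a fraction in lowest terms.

Count via complement. Let g(t,s) = #length-t paths at position s with S_1..S_t all ≠ 5.
g(t,s) = g(t-1,s-1) + g(t-1,s+1) for s ≠ 5; g(t,5) = 0.
t=0: g(0,0)=1
t=1: g(1,-1)=1 g(1,1)=1
t=2: g(2,-2)=1 g(2,0)=2 g(2,2)=1
t=3: g(3,-3)=1 g(3,-1)=3 g(3,1)=3 g(3,3)=1
t=4: g(4,-4)=1 g(4,-2)=4 g(4,0)=6 g(4,2)=4 g(4,4)=1
t=5: g(5,-5)=1 g(5,-3)=5 g(5,-1)=10 g(5,1)=10 g(5,3)=5
t=6: g(6,-6)=1 g(6,-4)=6 g(6,-2)=15 g(6,0)=20 g(6,2)=15 g(6,4)=5
t=7: g(7,-7)=1 g(7,-5)=7 g(7,-3)=21 g(7,-1)=35 g(7,1)=35 g(7,3)=20
Paths never hitting 5: Σ_s g(7,s) = 119
Paths hitting 5: 2^7 - 119 = 9
P = 9/128 = 9/128

Answer: 9/128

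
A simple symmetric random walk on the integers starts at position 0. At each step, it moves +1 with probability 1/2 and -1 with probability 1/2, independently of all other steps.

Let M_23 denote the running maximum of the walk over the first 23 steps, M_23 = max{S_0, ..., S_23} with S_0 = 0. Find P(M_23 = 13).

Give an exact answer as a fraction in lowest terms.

Answer: 33649/8388608

Derivation:
Let M_23 = max(S_0,...,S_23). Use the reflection principle: for j ≥ 1, #{paths with M_23 ≥ j} = #{S_23 ≥ j} + #{S_23 ≥ j+1}.
By reflection, #{M_23 ≥ 13} = #{S_23 ≥ 13} + #{S_23 ≥ 14} = 44552 + 10903 = 55455.
#{M_23 ≥ 14} = #{S_23 ≥ 14} + #{S_23 ≥ 15} = 10903 + 10903 = 21806.
#{M_23 = 13} = 55455 - 21806 = 33649.
P(M_23 = 13) = 33649/8388608 = 33649/8388608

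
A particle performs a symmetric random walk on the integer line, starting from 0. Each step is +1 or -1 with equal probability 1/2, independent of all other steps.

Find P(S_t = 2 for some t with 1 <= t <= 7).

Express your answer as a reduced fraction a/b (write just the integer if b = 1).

Count via complement. Let g(t,s) = #length-t paths at position s with S_1..S_t all ≠ 2.
g(t,s) = g(t-1,s-1) + g(t-1,s+1) for s ≠ 2; g(t,2) = 0.
t=0: g(0,0)=1
t=1: g(1,-1)=1 g(1,1)=1
t=2: g(2,-2)=1 g(2,0)=2
t=3: g(3,-3)=1 g(3,-1)=3 g(3,1)=2
t=4: g(4,-4)=1 g(4,-2)=4 g(4,0)=5
t=5: g(5,-5)=1 g(5,-3)=5 g(5,-1)=9 g(5,1)=5
t=6: g(6,-6)=1 g(6,-4)=6 g(6,-2)=14 g(6,0)=14
t=7: g(7,-7)=1 g(7,-5)=7 g(7,-3)=20 g(7,-1)=28 g(7,1)=14
Paths never hitting 2: Σ_s g(7,s) = 70
Paths hitting 2: 2^7 - 70 = 58
P = 58/128 = 29/64

Answer: 29/64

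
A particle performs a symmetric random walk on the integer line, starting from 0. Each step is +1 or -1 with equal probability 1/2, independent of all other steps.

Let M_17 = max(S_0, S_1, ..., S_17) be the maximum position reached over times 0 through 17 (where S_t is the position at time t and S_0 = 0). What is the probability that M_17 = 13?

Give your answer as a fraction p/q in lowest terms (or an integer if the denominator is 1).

Let M_17 = max(S_0,...,S_17). Use the reflection principle: for j ≥ 1, #{paths with M_17 ≥ j} = #{S_17 ≥ j} + #{S_17 ≥ j+1}.
By reflection, #{M_17 ≥ 13} = #{S_17 ≥ 13} + #{S_17 ≥ 14} = 154 + 18 = 172.
#{M_17 ≥ 14} = #{S_17 ≥ 14} + #{S_17 ≥ 15} = 18 + 18 = 36.
#{M_17 = 13} = 172 - 36 = 136.
P(M_17 = 13) = 136/131072 = 17/16384

Answer: 17/16384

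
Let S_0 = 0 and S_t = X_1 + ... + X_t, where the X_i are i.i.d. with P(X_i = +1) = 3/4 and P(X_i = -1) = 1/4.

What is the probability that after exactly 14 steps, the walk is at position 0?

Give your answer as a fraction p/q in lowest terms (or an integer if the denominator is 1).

Answer: 938223/33554432

Derivation:
To be at 0 after 14 steps: need exactly 7 steps of +1 and 7 of -1.
Number of such sequences: C(14,7) = 3432
Each has probability (3/4)^7 · (1/4)^7 = 2187/268435456
P = 3432 · 2187/268435456 = 938223/33554432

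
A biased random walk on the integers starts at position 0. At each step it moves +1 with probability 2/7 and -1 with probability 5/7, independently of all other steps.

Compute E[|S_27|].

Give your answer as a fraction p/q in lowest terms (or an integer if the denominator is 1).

S_27 takes values m ≡ 1 (mod 2) with |m| ≤ 27; P(S_27=m) = C(27,(27+m)/2) · (2/7)^((27+m)/2) · (5/7)^((27-m)/2).
Distribution: P(S=-27)=7450580596923828125/65712362363534280139543, P(S=-25)=80466270446777343750/65712362363534280139543, P(S=-23)=418424606323242187500/65712362363534280139543, P(S=-21)=1394748687744140625000/65712362363534280139543, P(S=-19)=3347396850585937500000/65712362363534280139543, P(S=-17)=6159210205078125000000/65712362363534280139543, P(S=-15)=9033508300781250000000/65712362363534280139543, P(S=-13)=10840209960937500000000/65712362363534280139543, P(S=-11)=10840209960937500000000/65712362363534280139543, P(S=-9)=9153955078125000000000/65712362363534280139543, P(S=-7)=6590847656250000000000/65712362363534280139543, P(S=-5)=4074342187500000000000/65712362363534280139543, P(S=-3)=2172982500000000000000/65712362363534280139543, P(S=-1)=1002915000000000000000/65712362363534280139543, P(S=1)=401166000000000000000/65712362363534280139543, P(S=3)=139070880000000000000/65712362363534280139543, P(S=5)=41721264000000000000/65712362363534280139543, P(S=7)=10798444800000000000/65712362363534280139543, P(S=9)=2399654400000000000/65712362363534280139543, P(S=11)=454671360000000000/65712362363534280139543, P(S=13)=72747417600000000/65712362363534280139543, P(S=15)=9699655680000000/65712362363534280139543, P(S=17)=1058144256000000/65712362363534280139543, P(S=19)=92012544000000/65712362363534280139543, P(S=21)=6134169600000/65712362363534280139543, P(S=23)=294440140800/65712362363534280139543, P(S=25)=9059696640/65712362363534280139543, P(S=27)=134217728/65712362363534280139543
E[|S_27|] = Σ_m |m|·P(S_27=m) = 15564213759455858714769/1341068619663964900807

Answer: 15564213759455858714769/1341068619663964900807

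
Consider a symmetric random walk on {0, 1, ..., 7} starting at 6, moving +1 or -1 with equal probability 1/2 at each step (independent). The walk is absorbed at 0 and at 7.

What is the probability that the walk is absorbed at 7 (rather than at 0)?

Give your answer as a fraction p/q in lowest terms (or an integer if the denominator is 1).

Answer: 6/7

Derivation:
Symmetric walk (p = 1/2): the harmonic-function argument gives P(hit 7 before 0 | start at 6) = a/N.
P = 6/7 = 6/7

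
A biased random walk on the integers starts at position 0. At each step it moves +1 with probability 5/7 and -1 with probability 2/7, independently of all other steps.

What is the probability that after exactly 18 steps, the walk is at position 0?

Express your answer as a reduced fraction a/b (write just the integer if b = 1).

To be at 0 after 18 steps: need exactly 9 steps of +1 and 9 of -1.
Number of such sequences: C(18,9) = 48620
Each has probability (5/7)^9 · (2/7)^9 = 1000000000/1628413597910449
P = 48620 · 1000000000/1628413597910449 = 48620000000000/1628413597910449

Answer: 48620000000000/1628413597910449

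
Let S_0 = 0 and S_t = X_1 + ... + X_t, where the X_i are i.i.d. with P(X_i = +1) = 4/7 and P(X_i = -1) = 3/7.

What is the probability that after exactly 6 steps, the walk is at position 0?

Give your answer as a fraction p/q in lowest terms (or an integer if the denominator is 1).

To be at 0 after 6 steps: need exactly 3 steps of +1 and 3 of -1.
Number of such sequences: C(6,3) = 20
Each has probability (4/7)^3 · (3/7)^3 = 1728/117649
P = 20 · 1728/117649 = 34560/117649

Answer: 34560/117649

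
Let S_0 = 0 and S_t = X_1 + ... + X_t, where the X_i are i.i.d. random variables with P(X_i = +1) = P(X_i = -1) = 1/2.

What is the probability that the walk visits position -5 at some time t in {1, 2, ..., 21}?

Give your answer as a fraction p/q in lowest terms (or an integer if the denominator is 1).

Answer: 300185/1048576

Derivation:
Count via complement. Let g(t,s) = #length-t paths at position s with S_1..S_t all ≠ -5.
g(t,s) = g(t-1,s-1) + g(t-1,s+1) for s ≠ -5; g(t,-5) = 0.
t=0: g(0,0)=1
t=1: g(1,-1)=1 g(1,1)=1
t=2: g(2,-2)=1 g(2,0)=2 g(2,2)=1
t=3: g(3,-3)=1 g(3,-1)=3 g(3,1)=3 g(3,3)=1
t=4: g(4,-4)=1 g(4,-2)=4 g(4,0)=6 g(4,2)=4 g(4,4)=1
t=5: g(5,-3)=5 g(5,-1)=10 g(5,1)=10 g(5,3)=5 g(5,5)=1
t=6: g(6,-4)=5 g(6,-2)=15 g(6,0)=20 g(6,2)=15 g(6,4)=6 g(6,6)=1
t=7: g(7,-3)=20 g(7,-1)=35 g(7,1)=35 g(7,3)=21 g(7,5)=7 g(7,7)=1
t=8: g(8,-4)=20 g(8,-2)=55 g(8,0)=70 g(8,2)=56 g(8,4)=28 g(8,6)=8 g(8,8)=1
t=9: g(9,-3)=75 g(9,-1)=125 g(9,1)=126 g(9,3)=84 g(9,5)=36 g(9,7)=9 g(9,9)=1
t=10: g(10,-4)=75 g(10,-2)=200 g(10,0)=251 g(10,2)=210 g(10,4)=120 g(10,6)=45 g(10,8)=10 g(10,10)=1
t=11: g(11,-3)=275 g(11,-1)=451 g(11,1)=461 g(11,3)=330 g(11,5)=165 g(11,7)=55 g(11,9)=11 g(11,11)=1
t=12: g(12,-4)=275 g(12,-2)=726 g(12,0)=912 g(12,2)=791 g(12,4)=495 g(12,6)=220 g(12,8)=66 g(12,10)=12 g(12,12)=1
t=13: g(13,-3)=1001 g(13,-1)=1638 g(13,1)=1703 g(13,3)=1286 g(13,5)=715 g(13,7)=286 g(13,9)=78 g(13,11)=13 g(13,13)=1
t=14: g(14,-4)=1001 g(14,-2)=2639 g(14,0)=3341 g(14,2)=2989 g(14,4)=2001 g(14,6)=1001 g(14,8)=364 g(14,10)=91 g(14,12)=14 g(14,14)=1
t=15: g(15,-3)=3640 g(15,-1)=5980 g(15,1)=6330 g(15,3)=4990 g(15,5)=3002 g(15,7)=1365 g(15,9)=455 g(15,11)=105 g(15,13)=15 g(15,15)=1
t=16: g(16,-4)=3640 g(16,-2)=9620 g(16,0)=12310 g(16,2)=11320 g(16,4)=7992 g(16,6)=4367 g(16,8)=1820 g(16,10)=560 g(16,12)=120 g(16,14)=16 g(16,16)=1
t=17: g(17,-3)=13260 g(17,-1)=21930 g(17,1)=23630 g(17,3)=19312 g(17,5)=12359 g(17,7)=6187 g(17,9)=2380 g(17,11)=680 g(17,13)=136 g(17,15)=17 g(17,17)=1
t=18: g(18,-4)=13260 g(18,-2)=35190 g(18,0)=45560 g(18,2)=42942 g(18,4)=31671 g(18,6)=18546 g(18,8)=8567 g(18,10)=3060 g(18,12)=816 g(18,14)=153 g(18,16)=18 g(18,18)=1
t=19: g(19,-3)=48450 g(19,-1)=80750 g(19,1)=88502 g(19,3)=74613 g(19,5)=50217 g(19,7)=27113 g(19,9)=11627 g(19,11)=3876 g(19,13)=969 g(19,15)=171 g(19,17)=19 g(19,19)=1
t=20: g(20,-4)=48450 g(20,-2)=129200 g(20,0)=169252 g(20,2)=163115 g(20,4)=124830 g(20,6)=77330 g(20,8)=38740 g(20,10)=15503 g(20,12)=4845 g(20,14)=1140 g(20,16)=190 g(20,18)=20 g(20,20)=1
t=21: g(21,-3)=177650 g(21,-1)=298452 g(21,1)=332367 g(21,3)=287945 g(21,5)=202160 g(21,7)=116070 g(21,9)=54243 g(21,11)=20348 g(21,13)=5985 g(21,15)=1330 g(21,17)=210 g(21,19)=21 g(21,21)=1
Paths never hitting -5: Σ_s g(21,s) = 1496782
Paths hitting -5: 2^21 - 1496782 = 600370
P = 600370/2097152 = 300185/1048576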